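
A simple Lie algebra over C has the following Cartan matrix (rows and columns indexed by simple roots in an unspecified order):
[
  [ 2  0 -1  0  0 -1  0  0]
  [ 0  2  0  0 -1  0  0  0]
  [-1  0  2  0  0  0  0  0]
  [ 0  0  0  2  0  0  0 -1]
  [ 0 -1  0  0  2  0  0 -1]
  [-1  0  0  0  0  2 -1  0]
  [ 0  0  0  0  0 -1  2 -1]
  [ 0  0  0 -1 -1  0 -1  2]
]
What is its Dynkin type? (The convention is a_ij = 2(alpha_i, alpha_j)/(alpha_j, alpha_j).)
E_8

The matrix has rank 8 with 2's on the diagonal. Reading the off-diagonal entries as Dynkin edges (a single edge where a_ij = a_ji = -1; a double or triple edge where a_ij * a_ji = 2 or 3), the diagram is a chain of 7 nodes with one extra node attached to the third node from one end (E_8). One simple-root ordering that puts it in standard form is (alpha_2, alpha_4, alpha_5, alpha_8, alpha_7, alpha_6, alpha_1, alpha_3). So the algebra is type E_8.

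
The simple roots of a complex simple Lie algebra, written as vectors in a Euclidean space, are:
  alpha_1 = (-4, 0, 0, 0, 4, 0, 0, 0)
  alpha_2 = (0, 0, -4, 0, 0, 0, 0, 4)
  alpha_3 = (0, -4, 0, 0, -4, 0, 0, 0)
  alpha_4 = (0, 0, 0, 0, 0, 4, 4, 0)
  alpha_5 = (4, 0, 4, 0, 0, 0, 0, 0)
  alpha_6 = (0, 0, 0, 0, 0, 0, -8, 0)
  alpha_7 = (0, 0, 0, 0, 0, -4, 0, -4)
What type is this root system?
Compute the Cartan integers a_ij = 2(alpha_i, alpha_j)/(alpha_j, alpha_j); the resulting 7x7 Cartan matrix is
[[2, 0, -1, 0, -1, 0, 0], [0, 2, 0, 0, -1, 0, -1], [-1, 0, 2, 0, 0, 0, 0], [0, 0, 0, 2, 0, -1, -1], [-1, -1, 0, 0, 2, 0, 0], [0, 0, 0, -2, 0, 2, 0], [0, -1, 0, -1, 0, 0, 2]].
The roots have two lengths (squared-length ratio 2:1); the short ones are alpha_{1,2,3,4,5,7}. The associated Dynkin diagram is a chain of 7 nodes with a double edge at one end; the terminal node there is the unique long simple root (C_7), so the type is C_7 (the algebra sp(14)).

C_7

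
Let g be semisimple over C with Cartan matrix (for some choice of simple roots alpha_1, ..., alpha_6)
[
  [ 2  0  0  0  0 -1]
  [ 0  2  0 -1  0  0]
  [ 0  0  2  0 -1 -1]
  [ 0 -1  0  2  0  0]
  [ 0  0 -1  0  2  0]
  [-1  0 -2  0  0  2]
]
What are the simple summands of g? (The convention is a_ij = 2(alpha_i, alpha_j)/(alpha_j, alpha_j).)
The diagram associated to this matrix has two connected components: the simple roots {alpha_2, alpha_4} form a chain of 2 nodes with single edges (A_2), and {alpha_1, alpha_3, alpha_5, alpha_6} form a chain of 4 nodes with a double edge between the middle two (F_4). A semisimple Lie algebra decomposes uniquely as the direct sum of simple ideals, one per connected component of its Dynkin diagram, so g ≅ A_2 ⊕ F_4 (dimension 8 + 52 = 60).

A_2 + F_4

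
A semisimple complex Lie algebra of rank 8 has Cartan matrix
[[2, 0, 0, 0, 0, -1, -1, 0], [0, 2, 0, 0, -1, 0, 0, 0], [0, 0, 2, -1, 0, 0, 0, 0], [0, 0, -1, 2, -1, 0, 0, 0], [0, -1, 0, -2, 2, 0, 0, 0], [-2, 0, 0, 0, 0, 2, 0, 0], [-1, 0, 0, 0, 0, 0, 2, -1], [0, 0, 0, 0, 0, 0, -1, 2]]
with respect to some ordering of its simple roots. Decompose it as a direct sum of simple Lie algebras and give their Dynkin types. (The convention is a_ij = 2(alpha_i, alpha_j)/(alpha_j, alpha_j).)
C_4 + F_4

The diagram associated to this matrix has two connected components: the simple roots {alpha_1, alpha_6, alpha_7, alpha_8} form a chain of 4 nodes with a double edge at one end; the terminal node there is the unique long simple root (C_4), and {alpha_2, alpha_3, alpha_4, alpha_5} form a chain of 4 nodes with a double edge between the middle two (F_4). A semisimple Lie algebra decomposes uniquely as the direct sum of simple ideals, one per connected component of its Dynkin diagram, so g ≅ C_4 ⊕ F_4 (dimension 36 + 52 = 88).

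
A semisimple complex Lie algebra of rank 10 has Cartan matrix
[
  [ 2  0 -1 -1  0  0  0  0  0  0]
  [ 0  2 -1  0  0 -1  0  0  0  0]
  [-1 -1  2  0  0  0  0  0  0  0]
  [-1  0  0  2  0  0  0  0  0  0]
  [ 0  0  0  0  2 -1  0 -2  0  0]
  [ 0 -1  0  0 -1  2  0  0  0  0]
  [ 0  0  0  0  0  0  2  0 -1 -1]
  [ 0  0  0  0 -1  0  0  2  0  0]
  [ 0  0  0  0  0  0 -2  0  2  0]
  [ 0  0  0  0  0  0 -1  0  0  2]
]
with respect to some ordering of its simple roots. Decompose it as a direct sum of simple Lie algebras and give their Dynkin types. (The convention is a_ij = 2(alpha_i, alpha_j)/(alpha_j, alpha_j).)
The diagram associated to this matrix has two connected components: the simple roots {alpha_1, alpha_2, alpha_3, alpha_4, alpha_5, alpha_6, alpha_8} form a chain of 7 nodes with a double edge at one end; the terminal node there is the unique short simple root (B_7), and {alpha_7, alpha_9, alpha_10} form a chain of 3 nodes with a double edge at one end; the terminal node there is the unique long simple root (C_3). A semisimple Lie algebra decomposes uniquely as the direct sum of simple ideals, one per connected component of its Dynkin diagram, so g ≅ B_7 ⊕ C_3 (dimension 105 + 21 = 126).

B7 ⊕ C3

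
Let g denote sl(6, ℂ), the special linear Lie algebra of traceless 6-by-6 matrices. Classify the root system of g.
This is sl(6), which has dimension 6^2 - 1 = 35 and rank 6 - 1 = 5 (a Cartan subalgebra is the diagonal traceless matrices). In the classification of classical Lie algebras, the special linear algebra sl(n+1) has type A_n; here n = 5, so the Dynkin diagram is a chain of 5 nodes with single edges (A_5). Hence the type is A_5.

type A_5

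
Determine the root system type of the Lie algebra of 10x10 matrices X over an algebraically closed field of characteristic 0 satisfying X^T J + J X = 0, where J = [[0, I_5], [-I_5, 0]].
This is sp(10), which has dimension 10(10+1)/2 = 55 and rank 10/2 = 5. In the classification of classical Lie algebras, the symplectic algebra sp(2n) has type C_n; here n = 5, so the Dynkin diagram is a chain of 5 nodes with a double edge at one end; the terminal node there is the unique long simple root (C_5). Hence the type is C_5.

C5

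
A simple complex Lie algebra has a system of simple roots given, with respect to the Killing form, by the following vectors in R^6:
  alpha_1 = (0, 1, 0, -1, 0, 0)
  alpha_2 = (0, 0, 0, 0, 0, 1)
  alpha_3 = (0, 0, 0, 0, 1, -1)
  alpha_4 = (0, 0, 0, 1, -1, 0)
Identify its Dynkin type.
Compute the Cartan integers a_ij = 2(alpha_i, alpha_j)/(alpha_j, alpha_j); the resulting 4x4 Cartan matrix is
[[2, 0, 0, -1], [0, 2, -1, 0], [0, -2, 2, -1], [-1, 0, -1, 2]].
The roots have two lengths (squared-length ratio 2:1); the short ones are alpha_{2}. The associated Dynkin diagram is a chain of 4 nodes with a double edge at one end; the terminal node there is the unique short simple root (B_4), so the type is B_4 (the algebra so(9)).

B_4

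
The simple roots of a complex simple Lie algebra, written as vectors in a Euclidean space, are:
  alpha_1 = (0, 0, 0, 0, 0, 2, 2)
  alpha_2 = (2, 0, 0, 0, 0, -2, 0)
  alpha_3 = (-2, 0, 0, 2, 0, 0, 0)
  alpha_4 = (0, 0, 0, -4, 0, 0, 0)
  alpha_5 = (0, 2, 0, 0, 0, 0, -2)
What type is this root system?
C_5 (sp(10))

Compute the Cartan integers a_ij = 2(alpha_i, alpha_j)/(alpha_j, alpha_j); the resulting 5x5 Cartan matrix is
[[2, -1, 0, 0, -1], [-1, 2, -1, 0, 0], [0, -1, 2, -1, 0], [0, 0, -2, 2, 0], [-1, 0, 0, 0, 2]].
The roots have two lengths (squared-length ratio 2:1); the short ones are alpha_{1,2,3,5}. The associated Dynkin diagram is a chain of 5 nodes with a double edge at one end; the terminal node there is the unique long simple root (C_5), so the type is C_5 (the algebra sp(10)).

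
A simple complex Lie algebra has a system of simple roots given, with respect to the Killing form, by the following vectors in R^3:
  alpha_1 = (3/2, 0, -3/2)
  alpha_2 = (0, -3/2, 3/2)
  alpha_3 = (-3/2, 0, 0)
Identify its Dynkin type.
B_3

Compute the Cartan integers a_ij = 2(alpha_i, alpha_j)/(alpha_j, alpha_j); the resulting 3x3 Cartan matrix is
[[2, -1, -2], [-1, 2, 0], [-1, 0, 2]].
The roots have two lengths (squared-length ratio 2:1); the short ones are alpha_{3}. The associated Dynkin diagram is a chain of 3 nodes with a double edge at one end; the terminal node there is the unique short simple root (B_3), so the type is B_3 (the algebra so(7)).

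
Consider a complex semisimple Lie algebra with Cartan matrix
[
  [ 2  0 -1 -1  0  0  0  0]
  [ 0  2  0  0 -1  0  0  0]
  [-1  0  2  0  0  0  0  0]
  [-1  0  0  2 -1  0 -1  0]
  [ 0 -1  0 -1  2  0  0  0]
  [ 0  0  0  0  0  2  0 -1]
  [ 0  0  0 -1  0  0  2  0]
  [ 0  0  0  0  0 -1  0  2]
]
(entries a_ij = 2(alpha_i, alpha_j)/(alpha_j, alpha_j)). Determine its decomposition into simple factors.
type A_2 ⊕ type E_6

The diagram associated to this matrix has two connected components: the simple roots {alpha_6, alpha_8} form a chain of 2 nodes with single edges (A_2), and {alpha_1, alpha_2, alpha_3, alpha_4, alpha_5, alpha_7} form a chain of 5 nodes with one extra node attached to the third node from one end (E_6). A semisimple Lie algebra decomposes uniquely as the direct sum of simple ideals, one per connected component of its Dynkin diagram, so g ≅ A_2 ⊕ E_6 (dimension 8 + 78 = 86).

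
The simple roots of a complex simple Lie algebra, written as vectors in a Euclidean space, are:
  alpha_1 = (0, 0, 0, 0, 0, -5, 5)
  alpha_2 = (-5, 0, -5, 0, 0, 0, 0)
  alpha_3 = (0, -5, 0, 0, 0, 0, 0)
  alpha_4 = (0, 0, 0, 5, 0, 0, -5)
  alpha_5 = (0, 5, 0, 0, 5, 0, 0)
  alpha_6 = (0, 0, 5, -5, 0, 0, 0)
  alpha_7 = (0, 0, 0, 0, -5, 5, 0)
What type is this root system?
B_7 (so(15))

Compute the Cartan integers a_ij = 2(alpha_i, alpha_j)/(alpha_j, alpha_j); the resulting 7x7 Cartan matrix is
[[2, 0, 0, -1, 0, 0, -1], [0, 2, 0, 0, 0, -1, 0], [0, 0, 2, 0, -1, 0, 0], [-1, 0, 0, 2, 0, -1, 0], [0, 0, -2, 0, 2, 0, -1], [0, -1, 0, -1, 0, 2, 0], [-1, 0, 0, 0, -1, 0, 2]].
The roots have two lengths (squared-length ratio 2:1); the short ones are alpha_{3}. The associated Dynkin diagram is a chain of 7 nodes with a double edge at one end; the terminal node there is the unique short simple root (B_7), so the type is B_7 (the algebra so(15)).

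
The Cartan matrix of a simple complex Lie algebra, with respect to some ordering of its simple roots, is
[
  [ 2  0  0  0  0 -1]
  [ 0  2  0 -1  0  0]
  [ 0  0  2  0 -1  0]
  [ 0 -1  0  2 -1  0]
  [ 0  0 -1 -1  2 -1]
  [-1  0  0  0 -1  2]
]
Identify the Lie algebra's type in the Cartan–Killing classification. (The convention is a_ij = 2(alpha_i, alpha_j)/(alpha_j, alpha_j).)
type E_6

The matrix has rank 6 with 2's on the diagonal. Reading the off-diagonal entries as Dynkin edges (a single edge where a_ij = a_ji = -1; a double or triple edge where a_ij * a_ji = 2 or 3), the diagram is a chain of 5 nodes with one extra node attached to the third node from one end (E_6). One simple-root ordering that puts it in standard form is (alpha_1, alpha_3, alpha_6, alpha_5, alpha_4, alpha_2). So the algebra is type E_6.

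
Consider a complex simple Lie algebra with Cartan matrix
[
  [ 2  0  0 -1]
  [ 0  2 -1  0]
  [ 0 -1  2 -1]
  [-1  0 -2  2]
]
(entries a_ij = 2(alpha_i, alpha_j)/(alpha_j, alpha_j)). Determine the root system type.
F_4

The matrix has rank 4 with 2's on the diagonal. Reading the off-diagonal entries as Dynkin edges (a single edge where a_ij = a_ji = -1; a double or triple edge where a_ij * a_ji = 2 or 3), the diagram is a chain of 4 nodes with a double edge between the middle two (F_4). One simple-root ordering that puts it in standard form is (alpha_1, alpha_4, alpha_3, alpha_2). So the algebra is type F_4.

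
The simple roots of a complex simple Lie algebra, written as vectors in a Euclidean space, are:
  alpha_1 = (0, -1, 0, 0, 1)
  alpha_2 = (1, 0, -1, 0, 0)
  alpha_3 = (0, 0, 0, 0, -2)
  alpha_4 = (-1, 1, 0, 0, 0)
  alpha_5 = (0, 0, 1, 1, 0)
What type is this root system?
Compute the Cartan integers a_ij = 2(alpha_i, alpha_j)/(alpha_j, alpha_j); the resulting 5x5 Cartan matrix is
[[2, 0, -1, -1, 0], [0, 2, 0, -1, -1], [-2, 0, 2, 0, 0], [-1, -1, 0, 2, 0], [0, -1, 0, 0, 2]].
The roots have two lengths (squared-length ratio 2:1); the short ones are alpha_{1,2,4,5}. The associated Dynkin diagram is a chain of 5 nodes with a double edge at one end; the terminal node there is the unique long simple root (C_5), so the type is C_5 (the algebra sp(10)).

C_5 (sp(10))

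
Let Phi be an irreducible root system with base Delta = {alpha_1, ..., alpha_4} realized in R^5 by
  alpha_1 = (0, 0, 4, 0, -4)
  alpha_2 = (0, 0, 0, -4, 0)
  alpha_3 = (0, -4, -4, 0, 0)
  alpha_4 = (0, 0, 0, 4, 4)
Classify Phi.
Compute the Cartan integers a_ij = 2(alpha_i, alpha_j)/(alpha_j, alpha_j); the resulting 4x4 Cartan matrix is
[[2, 0, -1, -1], [0, 2, 0, -1], [-1, 0, 2, 0], [-1, -2, 0, 2]].
The roots have two lengths (squared-length ratio 2:1); the short ones are alpha_{2}. The associated Dynkin diagram is a chain of 4 nodes with a double edge at one end; the terminal node there is the unique short simple root (B_4), so the type is B_4 (the algebra so(9)).

B_4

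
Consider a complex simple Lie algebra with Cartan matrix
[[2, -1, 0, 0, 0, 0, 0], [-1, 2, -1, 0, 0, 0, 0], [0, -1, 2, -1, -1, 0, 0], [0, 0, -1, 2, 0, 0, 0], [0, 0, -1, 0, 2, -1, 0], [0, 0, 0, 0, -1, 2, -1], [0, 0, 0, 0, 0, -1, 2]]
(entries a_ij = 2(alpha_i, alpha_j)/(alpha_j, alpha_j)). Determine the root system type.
The matrix has rank 7 with 2's on the diagonal. Reading the off-diagonal entries as Dynkin edges (a single edge where a_ij = a_ji = -1; a double or triple edge where a_ij * a_ji = 2 or 3), the diagram is a chain of 6 nodes with one extra node attached to the third node from one end (E_7). One simple-root ordering that puts it in standard form is (alpha_1, alpha_4, alpha_2, alpha_3, alpha_5, alpha_6, alpha_7). So the algebra is type E_7.

type E_7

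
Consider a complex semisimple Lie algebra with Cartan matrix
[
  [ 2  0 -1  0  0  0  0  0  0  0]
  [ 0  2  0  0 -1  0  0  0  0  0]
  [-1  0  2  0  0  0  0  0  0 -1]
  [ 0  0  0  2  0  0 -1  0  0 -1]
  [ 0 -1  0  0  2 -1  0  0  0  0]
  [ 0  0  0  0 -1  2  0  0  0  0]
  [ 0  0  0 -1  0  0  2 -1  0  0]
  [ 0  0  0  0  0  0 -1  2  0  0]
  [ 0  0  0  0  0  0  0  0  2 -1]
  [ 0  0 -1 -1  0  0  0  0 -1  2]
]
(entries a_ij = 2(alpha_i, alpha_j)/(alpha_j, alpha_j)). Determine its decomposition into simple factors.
A_3 (sl(4)) + E_7

The diagram associated to this matrix has two connected components: the simple roots {alpha_2, alpha_5, alpha_6} form a chain of 3 nodes with single edges (A_3), and {alpha_1, alpha_3, alpha_4, alpha_7, alpha_8, alpha_9, alpha_10} form a chain of 6 nodes with one extra node attached to the third node from one end (E_7). A semisimple Lie algebra decomposes uniquely as the direct sum of simple ideals, one per connected component of its Dynkin diagram, so g ≅ A_3 ⊕ E_7 (dimension 15 + 133 = 148).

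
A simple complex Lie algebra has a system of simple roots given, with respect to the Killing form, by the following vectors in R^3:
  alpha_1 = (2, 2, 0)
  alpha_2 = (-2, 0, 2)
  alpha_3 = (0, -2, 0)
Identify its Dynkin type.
B_3 (so(7))

Compute the Cartan integers a_ij = 2(alpha_i, alpha_j)/(alpha_j, alpha_j); the resulting 3x3 Cartan matrix is
[[2, -1, -2], [-1, 2, 0], [-1, 0, 2]].
The roots have two lengths (squared-length ratio 2:1); the short ones are alpha_{3}. The associated Dynkin diagram is a chain of 3 nodes with a double edge at one end; the terminal node there is the unique short simple root (B_3), so the type is B_3 (the algebra so(7)).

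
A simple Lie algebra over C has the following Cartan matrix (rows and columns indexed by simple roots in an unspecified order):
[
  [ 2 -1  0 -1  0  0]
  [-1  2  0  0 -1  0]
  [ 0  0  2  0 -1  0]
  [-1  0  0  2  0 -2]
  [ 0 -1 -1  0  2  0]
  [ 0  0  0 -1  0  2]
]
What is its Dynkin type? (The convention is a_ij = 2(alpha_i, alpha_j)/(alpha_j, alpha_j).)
type B_6

The matrix has rank 6 with 2's on the diagonal. Reading the off-diagonal entries as Dynkin edges (a single edge where a_ij = a_ji = -1; a double or triple edge where a_ij * a_ji = 2 or 3), the diagram is a chain of 6 nodes with a double edge at one end; the terminal node there is the unique short simple root (B_6). One simple-root ordering that puts it in standard form is (alpha_3, alpha_5, alpha_2, alpha_1, alpha_4, alpha_6). So the algebra is type B_6, i.e. so(13).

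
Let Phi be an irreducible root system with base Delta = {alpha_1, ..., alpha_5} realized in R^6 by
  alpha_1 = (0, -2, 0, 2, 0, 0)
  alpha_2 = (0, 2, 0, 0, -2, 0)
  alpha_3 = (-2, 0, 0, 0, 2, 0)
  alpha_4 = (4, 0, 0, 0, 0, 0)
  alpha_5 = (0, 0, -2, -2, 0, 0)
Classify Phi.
C_5

Compute the Cartan integers a_ij = 2(alpha_i, alpha_j)/(alpha_j, alpha_j); the resulting 5x5 Cartan matrix is
[[2, -1, 0, 0, -1], [-1, 2, -1, 0, 0], [0, -1, 2, -1, 0], [0, 0, -2, 2, 0], [-1, 0, 0, 0, 2]].
The roots have two lengths (squared-length ratio 2:1); the short ones are alpha_{1,2,3,5}. The associated Dynkin diagram is a chain of 5 nodes with a double edge at one end; the terminal node there is the unique long simple root (C_5), so the type is C_5 (the algebra sp(10)).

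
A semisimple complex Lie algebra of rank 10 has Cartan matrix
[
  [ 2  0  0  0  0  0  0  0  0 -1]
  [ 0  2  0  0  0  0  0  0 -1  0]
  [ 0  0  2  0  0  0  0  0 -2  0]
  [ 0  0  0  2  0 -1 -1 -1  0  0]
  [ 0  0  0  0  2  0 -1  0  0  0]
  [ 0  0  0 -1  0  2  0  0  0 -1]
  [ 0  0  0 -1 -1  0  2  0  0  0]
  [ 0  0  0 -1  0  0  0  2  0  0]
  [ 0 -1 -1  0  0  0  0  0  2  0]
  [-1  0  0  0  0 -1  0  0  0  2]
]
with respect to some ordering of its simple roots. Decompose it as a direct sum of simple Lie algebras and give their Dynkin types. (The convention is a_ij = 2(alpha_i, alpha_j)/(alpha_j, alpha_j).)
C3 ⊕ E7

The diagram associated to this matrix has two connected components: the simple roots {alpha_2, alpha_3, alpha_9} form a chain of 3 nodes with a double edge at one end; the terminal node there is the unique long simple root (C_3), and {alpha_1, alpha_4, alpha_5, alpha_6, alpha_7, alpha_8, alpha_10} form a chain of 6 nodes with one extra node attached to the third node from one end (E_7). A semisimple Lie algebra decomposes uniquely as the direct sum of simple ideals, one per connected component of its Dynkin diagram, so g ≅ C_3 ⊕ E_7 (dimension 21 + 133 = 154).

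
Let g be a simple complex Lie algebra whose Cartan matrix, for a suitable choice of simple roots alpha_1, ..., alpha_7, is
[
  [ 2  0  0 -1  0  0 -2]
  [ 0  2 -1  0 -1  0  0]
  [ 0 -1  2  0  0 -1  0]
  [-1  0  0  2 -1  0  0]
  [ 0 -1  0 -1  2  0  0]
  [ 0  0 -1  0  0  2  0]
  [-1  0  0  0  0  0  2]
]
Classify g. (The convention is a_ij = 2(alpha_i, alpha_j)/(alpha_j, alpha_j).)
The matrix has rank 7 with 2's on the diagonal. Reading the off-diagonal entries as Dynkin edges (a single edge where a_ij = a_ji = -1; a double or triple edge where a_ij * a_ji = 2 or 3), the diagram is a chain of 7 nodes with a double edge at one end; the terminal node there is the unique short simple root (B_7). One simple-root ordering that puts it in standard form is (alpha_6, alpha_3, alpha_2, alpha_5, alpha_4, alpha_1, alpha_7). So the algebra is type B_7, i.e. so(15).

B_7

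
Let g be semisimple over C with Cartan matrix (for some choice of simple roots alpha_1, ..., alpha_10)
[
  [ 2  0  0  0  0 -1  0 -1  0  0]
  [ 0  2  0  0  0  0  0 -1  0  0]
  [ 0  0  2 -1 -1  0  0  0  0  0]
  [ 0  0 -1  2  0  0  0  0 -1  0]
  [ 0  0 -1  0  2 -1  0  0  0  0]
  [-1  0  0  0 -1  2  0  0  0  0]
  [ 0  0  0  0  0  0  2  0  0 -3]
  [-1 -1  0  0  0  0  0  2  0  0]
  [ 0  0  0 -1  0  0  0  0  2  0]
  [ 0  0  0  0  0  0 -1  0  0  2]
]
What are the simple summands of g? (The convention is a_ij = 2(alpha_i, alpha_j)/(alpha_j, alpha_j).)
The diagram associated to this matrix has two connected components: the simple roots {alpha_1, alpha_2, alpha_3, alpha_4, alpha_5, alpha_6, alpha_8, alpha_9} form a chain of 8 nodes with single edges (A_8), and {alpha_7, alpha_10} form two nodes joined by a triple edge (G_2). A semisimple Lie algebra decomposes uniquely as the direct sum of simple ideals, one per connected component of its Dynkin diagram, so g ≅ A_8 ⊕ G_2 (dimension 80 + 14 = 94).

A8 + G2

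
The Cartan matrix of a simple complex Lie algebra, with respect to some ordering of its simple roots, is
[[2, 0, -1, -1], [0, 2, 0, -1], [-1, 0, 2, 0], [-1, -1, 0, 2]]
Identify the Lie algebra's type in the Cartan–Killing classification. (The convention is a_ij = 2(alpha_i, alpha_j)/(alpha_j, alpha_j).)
The matrix has rank 4 with 2's on the diagonal. Reading the off-diagonal entries as Dynkin edges (a single edge where a_ij = a_ji = -1; a double or triple edge where a_ij * a_ji = 2 or 3), the diagram is a chain of 4 nodes with single edges (A_4). One simple-root ordering that puts it in standard form is (alpha_2, alpha_4, alpha_1, alpha_3). So the algebra is type A_4, i.e. sl(5).

A_4 (sl(5))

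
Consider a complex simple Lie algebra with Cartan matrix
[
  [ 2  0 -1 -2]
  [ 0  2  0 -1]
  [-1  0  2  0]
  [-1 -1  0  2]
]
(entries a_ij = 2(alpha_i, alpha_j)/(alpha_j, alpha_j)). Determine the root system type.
The matrix has rank 4 with 2's on the diagonal. Reading the off-diagonal entries as Dynkin edges (a single edge where a_ij = a_ji = -1; a double or triple edge where a_ij * a_ji = 2 or 3), the diagram is a chain of 4 nodes with a double edge between the middle two (F_4). One simple-root ordering that puts it in standard form is (alpha_3, alpha_1, alpha_4, alpha_2). So the algebra is type F_4.

F_4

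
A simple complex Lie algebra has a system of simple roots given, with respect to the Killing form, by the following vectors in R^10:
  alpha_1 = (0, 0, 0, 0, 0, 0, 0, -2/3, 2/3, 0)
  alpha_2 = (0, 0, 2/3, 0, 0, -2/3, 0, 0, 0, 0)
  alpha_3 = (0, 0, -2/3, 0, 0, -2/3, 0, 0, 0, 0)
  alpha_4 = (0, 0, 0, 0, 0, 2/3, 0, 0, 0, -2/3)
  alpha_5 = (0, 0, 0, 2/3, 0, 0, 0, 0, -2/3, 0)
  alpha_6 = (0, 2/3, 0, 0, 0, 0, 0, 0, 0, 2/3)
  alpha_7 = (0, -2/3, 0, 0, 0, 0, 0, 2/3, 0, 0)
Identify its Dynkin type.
Compute the Cartan integers a_ij = 2(alpha_i, alpha_j)/(alpha_j, alpha_j); the resulting 7x7 Cartan matrix is
[[2, 0, 0, 0, -1, 0, -1], [0, 2, 0, -1, 0, 0, 0], [0, 0, 2, -1, 0, 0, 0], [0, -1, -1, 2, 0, -1, 0], [-1, 0, 0, 0, 2, 0, 0], [0, 0, 0, -1, 0, 2, -1], [-1, 0, 0, 0, 0, -1, 2]].
All simple roots have the same length, so the diagram is simply laced. The associated Dynkin diagram is a chain of 5 nodes with a fork of two nodes at one end (D_7), so the type is D_7 (the algebra so(14)).

D_7 (so(14))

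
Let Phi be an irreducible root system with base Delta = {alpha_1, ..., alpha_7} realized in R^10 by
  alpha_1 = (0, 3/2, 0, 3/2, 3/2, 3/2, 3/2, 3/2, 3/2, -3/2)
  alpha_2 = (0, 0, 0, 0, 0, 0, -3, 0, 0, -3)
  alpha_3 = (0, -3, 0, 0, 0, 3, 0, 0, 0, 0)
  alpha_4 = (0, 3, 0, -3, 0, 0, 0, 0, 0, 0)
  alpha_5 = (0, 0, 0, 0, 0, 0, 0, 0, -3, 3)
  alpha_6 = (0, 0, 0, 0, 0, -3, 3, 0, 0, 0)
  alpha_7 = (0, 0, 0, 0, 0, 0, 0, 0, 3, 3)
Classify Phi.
Compute the Cartan integers a_ij = 2(alpha_i, alpha_j)/(alpha_j, alpha_j); the resulting 7x7 Cartan matrix is
[[2, 0, 0, 0, -1, 0, 0], [0, 2, 0, 0, -1, -1, -1], [0, 0, 2, -1, 0, -1, 0], [0, 0, -1, 2, 0, 0, 0], [-1, -1, 0, 0, 2, 0, 0], [0, -1, -1, 0, 0, 2, 0], [0, -1, 0, 0, 0, 0, 2]].
All simple roots have the same length, so the diagram is simply laced. The associated Dynkin diagram is a chain of 6 nodes with one extra node attached to the third node from one end (E_7), so the type is E_7.

E7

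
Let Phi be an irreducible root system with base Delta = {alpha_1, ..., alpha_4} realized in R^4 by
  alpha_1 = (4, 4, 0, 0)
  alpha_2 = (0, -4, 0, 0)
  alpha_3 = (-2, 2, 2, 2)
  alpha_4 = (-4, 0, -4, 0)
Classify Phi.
Compute the Cartan integers a_ij = 2(alpha_i, alpha_j)/(alpha_j, alpha_j); the resulting 4x4 Cartan matrix is
[[2, -2, 0, -1], [-1, 2, -1, 0], [0, -1, 2, 0], [-1, 0, 0, 2]].
The roots have two lengths (squared-length ratio 2:1); the short ones are alpha_{2,3}. The associated Dynkin diagram is a chain of 4 nodes with a double edge between the middle two (F_4), so the type is F_4.

F4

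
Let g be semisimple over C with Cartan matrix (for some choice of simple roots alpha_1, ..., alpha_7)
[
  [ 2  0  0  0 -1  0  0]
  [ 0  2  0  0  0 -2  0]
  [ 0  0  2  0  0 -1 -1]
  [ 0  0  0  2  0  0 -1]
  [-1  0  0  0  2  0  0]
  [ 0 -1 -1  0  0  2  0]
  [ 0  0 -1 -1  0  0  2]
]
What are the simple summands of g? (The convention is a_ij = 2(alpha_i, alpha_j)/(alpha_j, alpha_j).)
A_2 (sl(3)) ⊕ C_5 (sp(10))

The diagram associated to this matrix has two connected components: the simple roots {alpha_1, alpha_5} form a chain of 2 nodes with single edges (A_2), and {alpha_2, alpha_3, alpha_4, alpha_6, alpha_7} form a chain of 5 nodes with a double edge at one end; the terminal node there is the unique long simple root (C_5). A semisimple Lie algebra decomposes uniquely as the direct sum of simple ideals, one per connected component of its Dynkin diagram, so g ≅ A_2 ⊕ C_5 (dimension 8 + 55 = 63).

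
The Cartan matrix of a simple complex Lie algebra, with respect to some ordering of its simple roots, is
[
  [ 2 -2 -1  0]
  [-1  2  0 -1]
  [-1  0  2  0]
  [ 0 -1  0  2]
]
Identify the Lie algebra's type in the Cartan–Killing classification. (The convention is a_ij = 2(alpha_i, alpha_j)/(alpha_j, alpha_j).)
The matrix has rank 4 with 2's on the diagonal. Reading the off-diagonal entries as Dynkin edges (a single edge where a_ij = a_ji = -1; a double or triple edge where a_ij * a_ji = 2 or 3), the diagram is a chain of 4 nodes with a double edge between the middle two (F_4). One simple-root ordering that puts it in standard form is (alpha_3, alpha_1, alpha_2, alpha_4). So the algebra is type F_4.

F4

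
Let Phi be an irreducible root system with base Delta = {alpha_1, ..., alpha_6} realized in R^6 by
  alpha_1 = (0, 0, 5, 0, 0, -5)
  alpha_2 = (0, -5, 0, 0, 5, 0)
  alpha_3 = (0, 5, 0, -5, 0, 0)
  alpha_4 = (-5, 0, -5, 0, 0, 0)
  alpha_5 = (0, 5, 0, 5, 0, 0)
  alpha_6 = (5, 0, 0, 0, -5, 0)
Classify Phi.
Compute the Cartan integers a_ij = 2(alpha_i, alpha_j)/(alpha_j, alpha_j); the resulting 6x6 Cartan matrix is
[[2, 0, 0, -1, 0, 0], [0, 2, -1, 0, -1, -1], [0, -1, 2, 0, 0, 0], [-1, 0, 0, 2, 0, -1], [0, -1, 0, 0, 2, 0], [0, -1, 0, -1, 0, 2]].
All simple roots have the same length, so the diagram is simply laced. The associated Dynkin diagram is a chain of 4 nodes with a fork of two nodes at one end (D_6), so the type is D_6 (the algebra so(12)).

D_6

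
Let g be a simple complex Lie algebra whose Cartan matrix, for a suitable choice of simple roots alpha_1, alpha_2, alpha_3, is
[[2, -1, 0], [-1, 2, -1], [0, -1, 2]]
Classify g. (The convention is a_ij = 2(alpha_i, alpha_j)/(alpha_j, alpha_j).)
A3

The matrix has rank 3 with 2's on the diagonal. Reading the off-diagonal entries as Dynkin edges (a single edge where a_ij = a_ji = -1; a double or triple edge where a_ij * a_ji = 2 or 3), the diagram is a chain of 3 nodes with single edges (A_3). One simple-root ordering that puts it in standard form is (alpha_3, alpha_2, alpha_1). So the algebra is type A_3, i.e. sl(4).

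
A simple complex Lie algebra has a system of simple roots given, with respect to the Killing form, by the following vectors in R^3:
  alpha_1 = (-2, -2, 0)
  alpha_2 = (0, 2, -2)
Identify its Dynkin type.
type A_2

Compute the Cartan integers a_ij = 2(alpha_i, alpha_j)/(alpha_j, alpha_j); the resulting 2x2 Cartan matrix is
[[2, -1], [-1, 2]].
All simple roots have the same length, so the diagram is simply laced. The associated Dynkin diagram is a chain of 2 nodes with single edges (A_2), so the type is A_2 (the algebra sl(3)).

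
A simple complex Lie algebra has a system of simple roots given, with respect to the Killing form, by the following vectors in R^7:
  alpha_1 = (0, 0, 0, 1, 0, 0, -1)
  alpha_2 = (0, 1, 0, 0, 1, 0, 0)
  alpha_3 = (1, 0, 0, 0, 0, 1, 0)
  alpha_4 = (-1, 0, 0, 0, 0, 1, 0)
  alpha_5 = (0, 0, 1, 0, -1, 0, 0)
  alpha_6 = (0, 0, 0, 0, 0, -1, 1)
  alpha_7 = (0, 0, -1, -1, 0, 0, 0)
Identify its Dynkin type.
Compute the Cartan integers a_ij = 2(alpha_i, alpha_j)/(alpha_j, alpha_j); the resulting 7x7 Cartan matrix is
[[2, 0, 0, 0, 0, -1, -1], [0, 2, 0, 0, -1, 0, 0], [0, 0, 2, 0, 0, -1, 0], [0, 0, 0, 2, 0, -1, 0], [0, -1, 0, 0, 2, 0, -1], [-1, 0, -1, -1, 0, 2, 0], [-1, 0, 0, 0, -1, 0, 2]].
All simple roots have the same length, so the diagram is simply laced. The associated Dynkin diagram is a chain of 5 nodes with a fork of two nodes at one end (D_7), so the type is D_7 (the algebra so(14)).

D_7 (so(14))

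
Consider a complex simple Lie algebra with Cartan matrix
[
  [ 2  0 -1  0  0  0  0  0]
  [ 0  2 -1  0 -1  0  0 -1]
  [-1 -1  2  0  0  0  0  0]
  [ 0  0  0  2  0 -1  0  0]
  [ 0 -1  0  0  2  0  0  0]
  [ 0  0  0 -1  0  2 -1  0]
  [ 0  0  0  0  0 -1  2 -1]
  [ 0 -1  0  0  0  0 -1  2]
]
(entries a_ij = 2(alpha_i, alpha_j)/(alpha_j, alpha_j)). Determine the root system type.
type E_8

The matrix has rank 8 with 2's on the diagonal. Reading the off-diagonal entries as Dynkin edges (a single edge where a_ij = a_ji = -1; a double or triple edge where a_ij * a_ji = 2 or 3), the diagram is a chain of 7 nodes with one extra node attached to the third node from one end (E_8). One simple-root ordering that puts it in standard form is (alpha_1, alpha_5, alpha_3, alpha_2, alpha_8, alpha_7, alpha_6, alpha_4). So the algebra is type E_8.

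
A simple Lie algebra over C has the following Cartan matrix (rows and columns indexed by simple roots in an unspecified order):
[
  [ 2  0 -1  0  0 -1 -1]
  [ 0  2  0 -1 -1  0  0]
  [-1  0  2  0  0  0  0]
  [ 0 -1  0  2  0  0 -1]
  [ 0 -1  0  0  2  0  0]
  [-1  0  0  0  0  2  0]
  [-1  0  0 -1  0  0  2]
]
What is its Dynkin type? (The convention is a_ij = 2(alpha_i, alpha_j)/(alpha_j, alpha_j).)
D_7 (so(14))

The matrix has rank 7 with 2's on the diagonal. Reading the off-diagonal entries as Dynkin edges (a single edge where a_ij = a_ji = -1; a double or triple edge where a_ij * a_ji = 2 or 3), the diagram is a chain of 5 nodes with a fork of two nodes at one end (D_7). One simple-root ordering that puts it in standard form is (alpha_5, alpha_2, alpha_4, alpha_7, alpha_1, alpha_6, alpha_3). So the algebra is type D_7, i.e. so(14).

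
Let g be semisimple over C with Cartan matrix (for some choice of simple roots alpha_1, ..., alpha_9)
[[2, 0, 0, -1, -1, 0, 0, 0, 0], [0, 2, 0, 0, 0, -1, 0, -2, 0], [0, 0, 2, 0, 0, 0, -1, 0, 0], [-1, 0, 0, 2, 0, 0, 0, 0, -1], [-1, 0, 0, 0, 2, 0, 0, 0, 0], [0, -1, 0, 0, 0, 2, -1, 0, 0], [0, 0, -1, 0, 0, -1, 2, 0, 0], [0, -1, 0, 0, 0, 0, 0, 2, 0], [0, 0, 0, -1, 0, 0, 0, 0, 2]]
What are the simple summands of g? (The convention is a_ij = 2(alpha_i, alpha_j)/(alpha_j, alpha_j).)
The diagram associated to this matrix has two connected components: the simple roots {alpha_1, alpha_4, alpha_5, alpha_9} form a chain of 4 nodes with single edges (A_4), and {alpha_2, alpha_3, alpha_6, alpha_7, alpha_8} form a chain of 5 nodes with a double edge at one end; the terminal node there is the unique short simple root (B_5). A semisimple Lie algebra decomposes uniquely as the direct sum of simple ideals, one per connected component of its Dynkin diagram, so g ≅ A_4 ⊕ B_5 (dimension 24 + 55 = 79).

A_4 (sl(5)) + B_5 (so(11))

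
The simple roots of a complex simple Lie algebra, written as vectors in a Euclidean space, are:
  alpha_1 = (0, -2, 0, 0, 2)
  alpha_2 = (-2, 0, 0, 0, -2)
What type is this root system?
type A_2

Compute the Cartan integers a_ij = 2(alpha_i, alpha_j)/(alpha_j, alpha_j); the resulting 2x2 Cartan matrix is
[[2, -1], [-1, 2]].
All simple roots have the same length, so the diagram is simply laced. The associated Dynkin diagram is a chain of 2 nodes with single edges (A_2), so the type is A_2 (the algebra sl(3)).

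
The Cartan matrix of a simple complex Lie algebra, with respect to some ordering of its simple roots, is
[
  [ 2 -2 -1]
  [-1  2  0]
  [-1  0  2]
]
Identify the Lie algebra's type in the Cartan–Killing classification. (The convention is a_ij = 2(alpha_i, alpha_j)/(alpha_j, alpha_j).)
The matrix has rank 3 with 2's on the diagonal. Reading the off-diagonal entries as Dynkin edges (a single edge where a_ij = a_ji = -1; a double or triple edge where a_ij * a_ji = 2 or 3), the diagram is a chain of 3 nodes with a double edge at one end; the terminal node there is the unique short simple root (B_3). One simple-root ordering that puts it in standard form is (alpha_3, alpha_1, alpha_2). So the algebra is type B_3, i.e. so(7).

B3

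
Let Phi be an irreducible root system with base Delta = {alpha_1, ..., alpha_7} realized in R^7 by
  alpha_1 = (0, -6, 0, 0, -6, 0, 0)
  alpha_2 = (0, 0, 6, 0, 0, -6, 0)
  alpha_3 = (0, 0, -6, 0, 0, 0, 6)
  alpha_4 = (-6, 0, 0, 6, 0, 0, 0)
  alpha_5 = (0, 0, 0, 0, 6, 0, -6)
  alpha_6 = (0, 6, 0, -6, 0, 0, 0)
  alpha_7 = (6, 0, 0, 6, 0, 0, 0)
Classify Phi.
Compute the Cartan integers a_ij = 2(alpha_i, alpha_j)/(alpha_j, alpha_j); the resulting 7x7 Cartan matrix is
[[2, 0, 0, 0, -1, -1, 0], [0, 2, -1, 0, 0, 0, 0], [0, -1, 2, 0, -1, 0, 0], [0, 0, 0, 2, 0, -1, 0], [-1, 0, -1, 0, 2, 0, 0], [-1, 0, 0, -1, 0, 2, -1], [0, 0, 0, 0, 0, -1, 2]].
All simple roots have the same length, so the diagram is simply laced. The associated Dynkin diagram is a chain of 5 nodes with a fork of two nodes at one end (D_7), so the type is D_7 (the algebra so(14)).

type D_7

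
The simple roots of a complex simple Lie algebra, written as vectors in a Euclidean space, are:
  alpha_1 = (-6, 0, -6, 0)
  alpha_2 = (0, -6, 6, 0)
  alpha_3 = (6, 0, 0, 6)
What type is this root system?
Compute the Cartan integers a_ij = 2(alpha_i, alpha_j)/(alpha_j, alpha_j); the resulting 3x3 Cartan matrix is
[[2, -1, -1], [-1, 2, 0], [-1, 0, 2]].
All simple roots have the same length, so the diagram is simply laced. The associated Dynkin diagram is a chain of 3 nodes with single edges (A_3), so the type is A_3 (the algebra sl(4)).

A3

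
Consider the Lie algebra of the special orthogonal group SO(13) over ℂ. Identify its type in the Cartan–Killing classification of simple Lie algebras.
This is so(13) with 13 odd, which has dimension 13(13-1)/2 = 78 and rank (13-1)/2 = 6. In the classification of classical Lie algebras, the orthogonal algebra so(2n+1) in an odd number of variables has type B_n; here n = 6, so the Dynkin diagram is a chain of 6 nodes with a double edge at one end; the terminal node there is the unique short simple root (B_6). Hence the type is B_6.

B_6 (so(13))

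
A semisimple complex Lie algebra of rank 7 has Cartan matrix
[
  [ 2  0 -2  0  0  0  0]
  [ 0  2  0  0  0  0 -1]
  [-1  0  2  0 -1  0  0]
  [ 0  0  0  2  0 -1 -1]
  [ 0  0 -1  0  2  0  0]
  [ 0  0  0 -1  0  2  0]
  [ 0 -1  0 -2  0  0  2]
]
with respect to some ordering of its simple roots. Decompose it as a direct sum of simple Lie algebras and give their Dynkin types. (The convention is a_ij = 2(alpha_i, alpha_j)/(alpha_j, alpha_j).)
The diagram associated to this matrix has two connected components: the simple roots {alpha_1, alpha_3, alpha_5} form a chain of 3 nodes with a double edge at one end; the terminal node there is the unique long simple root (C_3), and {alpha_2, alpha_4, alpha_6, alpha_7} form a chain of 4 nodes with a double edge between the middle two (F_4). A semisimple Lie algebra decomposes uniquely as the direct sum of simple ideals, one per connected component of its Dynkin diagram, so g ≅ C_3 ⊕ F_4 (dimension 21 + 52 = 73).

C3 + F4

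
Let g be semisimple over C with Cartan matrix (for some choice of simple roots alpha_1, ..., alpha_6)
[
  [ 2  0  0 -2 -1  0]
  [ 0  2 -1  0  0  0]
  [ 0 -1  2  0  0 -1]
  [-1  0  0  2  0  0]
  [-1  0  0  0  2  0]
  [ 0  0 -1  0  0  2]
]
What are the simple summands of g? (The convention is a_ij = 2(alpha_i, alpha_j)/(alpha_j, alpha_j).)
type A_3 + type B_3

The diagram associated to this matrix has two connected components: the simple roots {alpha_2, alpha_3, alpha_6} form a chain of 3 nodes with single edges (A_3), and {alpha_1, alpha_4, alpha_5} form a chain of 3 nodes with a double edge at one end; the terminal node there is the unique short simple root (B_3). A semisimple Lie algebra decomposes uniquely as the direct sum of simple ideals, one per connected component of its Dynkin diagram, so g ≅ A_3 ⊕ B_3 (dimension 15 + 21 = 36).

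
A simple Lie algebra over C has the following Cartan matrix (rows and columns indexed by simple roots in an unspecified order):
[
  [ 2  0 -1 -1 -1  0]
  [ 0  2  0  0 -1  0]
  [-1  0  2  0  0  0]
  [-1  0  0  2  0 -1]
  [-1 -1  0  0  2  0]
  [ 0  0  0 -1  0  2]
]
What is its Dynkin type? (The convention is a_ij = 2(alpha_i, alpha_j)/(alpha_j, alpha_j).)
The matrix has rank 6 with 2's on the diagonal. Reading the off-diagonal entries as Dynkin edges (a single edge where a_ij = a_ji = -1; a double or triple edge where a_ij * a_ji = 2 or 3), the diagram is a chain of 5 nodes with one extra node attached to the third node from one end (E_6). One simple-root ordering that puts it in standard form is (alpha_6, alpha_3, alpha_4, alpha_1, alpha_5, alpha_2). So the algebra is type E_6.

type E_6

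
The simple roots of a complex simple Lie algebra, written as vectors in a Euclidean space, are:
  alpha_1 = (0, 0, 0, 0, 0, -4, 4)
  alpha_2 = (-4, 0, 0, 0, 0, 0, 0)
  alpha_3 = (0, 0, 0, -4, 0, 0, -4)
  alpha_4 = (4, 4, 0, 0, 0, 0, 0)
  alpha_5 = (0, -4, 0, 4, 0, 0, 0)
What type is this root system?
Compute the Cartan integers a_ij = 2(alpha_i, alpha_j)/(alpha_j, alpha_j); the resulting 5x5 Cartan matrix is
[[2, 0, -1, 0, 0], [0, 2, 0, -1, 0], [-1, 0, 2, 0, -1], [0, -2, 0, 2, -1], [0, 0, -1, -1, 2]].
The roots have two lengths (squared-length ratio 2:1); the short ones are alpha_{2}. The associated Dynkin diagram is a chain of 5 nodes with a double edge at one end; the terminal node there is the unique short simple root (B_5), so the type is B_5 (the algebra so(11)).

B_5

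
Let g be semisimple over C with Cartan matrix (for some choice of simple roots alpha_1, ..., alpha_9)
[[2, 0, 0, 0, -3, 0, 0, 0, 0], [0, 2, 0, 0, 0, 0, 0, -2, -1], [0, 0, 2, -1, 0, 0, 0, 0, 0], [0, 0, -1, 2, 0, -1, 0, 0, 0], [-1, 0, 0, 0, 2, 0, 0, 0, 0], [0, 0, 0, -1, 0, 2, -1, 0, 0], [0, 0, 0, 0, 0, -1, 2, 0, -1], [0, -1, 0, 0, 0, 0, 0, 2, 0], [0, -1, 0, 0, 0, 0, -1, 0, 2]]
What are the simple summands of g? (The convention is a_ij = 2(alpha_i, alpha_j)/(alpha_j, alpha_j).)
B_7 (so(15)) ⊕ G_2

The diagram associated to this matrix has two connected components: the simple roots {alpha_2, alpha_3, alpha_4, alpha_6, alpha_7, alpha_8, alpha_9} form a chain of 7 nodes with a double edge at one end; the terminal node there is the unique short simple root (B_7), and {alpha_1, alpha_5} form two nodes joined by a triple edge (G_2). A semisimple Lie algebra decomposes uniquely as the direct sum of simple ideals, one per connected component of its Dynkin diagram, so g ≅ B_7 ⊕ G_2 (dimension 105 + 14 = 119).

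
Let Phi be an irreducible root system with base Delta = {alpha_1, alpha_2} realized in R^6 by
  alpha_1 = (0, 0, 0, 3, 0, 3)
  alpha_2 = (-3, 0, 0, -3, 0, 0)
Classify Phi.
Compute the Cartan integers a_ij = 2(alpha_i, alpha_j)/(alpha_j, alpha_j); the resulting 2x2 Cartan matrix is
[[2, -1], [-1, 2]].
All simple roots have the same length, so the diagram is simply laced. The associated Dynkin diagram is a chain of 2 nodes with single edges (A_2), so the type is A_2 (the algebra sl(3)).

A_2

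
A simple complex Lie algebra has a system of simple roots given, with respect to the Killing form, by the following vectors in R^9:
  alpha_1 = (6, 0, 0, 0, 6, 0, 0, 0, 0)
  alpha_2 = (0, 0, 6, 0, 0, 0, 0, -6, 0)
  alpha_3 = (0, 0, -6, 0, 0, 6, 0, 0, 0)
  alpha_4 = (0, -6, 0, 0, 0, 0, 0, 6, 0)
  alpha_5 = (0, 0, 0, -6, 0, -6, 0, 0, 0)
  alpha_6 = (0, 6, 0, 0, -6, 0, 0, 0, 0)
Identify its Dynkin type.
A_6

Compute the Cartan integers a_ij = 2(alpha_i, alpha_j)/(alpha_j, alpha_j); the resulting 6x6 Cartan matrix is
[[2, 0, 0, 0, 0, -1], [0, 2, -1, -1, 0, 0], [0, -1, 2, 0, -1, 0], [0, -1, 0, 2, 0, -1], [0, 0, -1, 0, 2, 0], [-1, 0, 0, -1, 0, 2]].
All simple roots have the same length, so the diagram is simply laced. The associated Dynkin diagram is a chain of 6 nodes with single edges (A_6), so the type is A_6 (the algebra sl(7)).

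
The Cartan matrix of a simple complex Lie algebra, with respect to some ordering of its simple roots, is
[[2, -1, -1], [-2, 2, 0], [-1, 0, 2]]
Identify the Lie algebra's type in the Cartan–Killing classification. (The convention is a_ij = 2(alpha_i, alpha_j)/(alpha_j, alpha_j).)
The matrix has rank 3 with 2's on the diagonal. Reading the off-diagonal entries as Dynkin edges (a single edge where a_ij = a_ji = -1; a double or triple edge where a_ij * a_ji = 2 or 3), the diagram is a chain of 3 nodes with a double edge at one end; the terminal node there is the unique long simple root (C_3). One simple-root ordering that puts it in standard form is (alpha_3, alpha_1, alpha_2). So the algebra is type C_3, i.e. sp(6).

C_3 (sp(6))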